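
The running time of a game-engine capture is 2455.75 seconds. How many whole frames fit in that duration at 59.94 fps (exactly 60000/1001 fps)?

Frames = 2455.75 × 60000/1001 = 13395000/91 ≈ 147197.8022.
Complete frames: 147197.

147197 frames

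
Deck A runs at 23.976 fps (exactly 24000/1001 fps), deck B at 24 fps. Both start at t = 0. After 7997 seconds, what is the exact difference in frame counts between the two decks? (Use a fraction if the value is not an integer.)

17448/91 frames

A emits 24000/1001 × 7997 = 17448000/91 frames; B emits 24 × 7997 = 191928.
Difference = 17448/91 frames (≈ 191.7363); B is ahead of A.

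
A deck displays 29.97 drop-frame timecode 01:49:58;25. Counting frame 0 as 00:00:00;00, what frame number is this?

197767

Complete 10-minute blocks: 10, each 17982 frames → 179820.
Remaining 9 whole minutes in the current block: 1800 + 8 × 1798 = 16184 frames.
Within the current minute: 58 × 30 + 25 − 2 = 1763 (labels ;00/;01 skipped at this minute). Total = 179820 + 16184 + 1763 = 197767.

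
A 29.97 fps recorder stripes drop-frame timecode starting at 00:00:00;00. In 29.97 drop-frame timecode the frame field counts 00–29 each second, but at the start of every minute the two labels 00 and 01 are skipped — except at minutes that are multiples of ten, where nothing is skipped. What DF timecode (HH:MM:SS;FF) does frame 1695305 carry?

15:42:46;21

Each 10-minute DF block holds 10 × 60 × 30 − 9 × 2 = 17982 frames. 1695305 ÷ 17982 → 94 full blocks, remainder 4997.
Within the partial block the first minute is 1800 frames and each further minute 1798, so 2 further minute boundaries passed. Total skipped labels = 18 × 94 + 2 × 2 = 1696.
Non-drop label index = 1695305 + 1696 = 1697001; at 30 labels/s that is 15:42:46:21, i.e. DF 15:42:46;21.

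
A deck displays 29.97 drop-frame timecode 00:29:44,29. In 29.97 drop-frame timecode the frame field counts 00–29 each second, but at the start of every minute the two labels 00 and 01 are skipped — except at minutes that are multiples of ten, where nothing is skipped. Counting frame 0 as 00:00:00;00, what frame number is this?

Complete 10-minute blocks: 2, each 17982 frames → 35964.
Remaining 9 whole minutes in the current block: 1800 + 8 × 1798 = 16184 frames.
Within the current minute: 44 × 30 + 29 − 2 = 1347 (labels ;00/;01 skipped at this minute). Total = 35964 + 16184 + 1347 = 53495.

53495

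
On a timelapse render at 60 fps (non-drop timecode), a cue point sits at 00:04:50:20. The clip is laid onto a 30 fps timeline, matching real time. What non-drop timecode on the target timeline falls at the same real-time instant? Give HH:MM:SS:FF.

00:04:50:10

Source frame index: (0×3600 + 4×60 + 50) × 60 + 20 = 17420.
Real time: 17420 / (60) = 871/3 s.
Target frame: (871/3) × (30) = 8710.
At 30 labels/s: frame 8710 → 00:04:50:10.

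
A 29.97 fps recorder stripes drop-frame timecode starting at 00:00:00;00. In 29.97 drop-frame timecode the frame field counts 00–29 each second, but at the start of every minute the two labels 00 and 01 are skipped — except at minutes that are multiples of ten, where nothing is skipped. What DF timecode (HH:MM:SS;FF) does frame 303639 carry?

Each 10-minute DF block holds 10 × 60 × 30 − 9 × 2 = 17982 frames. 303639 ÷ 17982 → 16 full blocks, remainder 15927.
Within the partial block the first minute is 1800 frames and each further minute 1798, so 8 further minute boundaries passed. Total skipped labels = 18 × 16 + 2 × 8 = 304.
Non-drop label index = 303639 + 304 = 303943; at 30 labels/s that is 02:48:51:13, i.e. DF 02:48:51;13.

02:48:51;13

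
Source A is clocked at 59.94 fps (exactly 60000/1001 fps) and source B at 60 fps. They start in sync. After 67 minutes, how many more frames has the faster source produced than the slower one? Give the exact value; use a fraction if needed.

241200/1001 frames

67 min = 4020 s.
A emits 60000/1001 × 4020 = 241200000/1001 frames; B emits 60 × 4020 = 241200.
Difference = 241200/1001 frames (≈ 240.9590); B is ahead of A.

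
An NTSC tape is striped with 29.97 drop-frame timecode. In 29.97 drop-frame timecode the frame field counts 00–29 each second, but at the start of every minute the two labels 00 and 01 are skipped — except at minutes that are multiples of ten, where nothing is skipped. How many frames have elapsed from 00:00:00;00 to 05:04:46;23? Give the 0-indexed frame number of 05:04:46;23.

As if non-drop at 30 labels/s: (5 × 3600 + 4 × 60 + 46) × 30 + 23 = 548603.
Minute boundaries passed: 304; those not divisible by 10: 304 − 30 = 274; dropped labels = 2 × 274 = 548.
Actual frame index = 548603 − 548 = 548055.

548055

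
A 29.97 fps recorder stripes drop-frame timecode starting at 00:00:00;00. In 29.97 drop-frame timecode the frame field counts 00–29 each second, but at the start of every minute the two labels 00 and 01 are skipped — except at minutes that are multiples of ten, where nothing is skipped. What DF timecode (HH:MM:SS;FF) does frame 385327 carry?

03:34:17;03

Each 10-minute DF block holds 10 × 60 × 30 − 9 × 2 = 17982 frames. 385327 ÷ 17982 → 21 full blocks, remainder 7705.
Within the partial block the first minute is 1800 frames and each further minute 1798, so 4 further minute boundaries passed. Total skipped labels = 18 × 21 + 2 × 4 = 386.
Non-drop label index = 385327 + 386 = 385713; at 30 labels/s that is 03:34:17:03, i.e. DF 03:34:17;03.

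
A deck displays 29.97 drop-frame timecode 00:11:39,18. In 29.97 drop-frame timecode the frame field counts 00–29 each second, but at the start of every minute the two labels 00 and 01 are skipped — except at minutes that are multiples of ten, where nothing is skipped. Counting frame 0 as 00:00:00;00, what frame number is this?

Complete 10-minute blocks: 1, each 17982 frames → 17982.
Remaining 1 whole minute in the current block: 1800 + 0 × 1798 = 1800 frames.
Within the current minute: 39 × 30 + 18 − 2 = 1186 (labels ;00/;01 skipped at this minute). Total = 17982 + 1800 + 1186 = 20968.

20968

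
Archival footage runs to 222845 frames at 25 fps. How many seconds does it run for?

Running time = 222845 / (25) = 8913.8 s.

8913.8 seconds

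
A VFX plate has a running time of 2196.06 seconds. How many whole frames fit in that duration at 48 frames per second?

105410 frames

Frames = 2196.06 × 48 = 2635272/25 ≈ 105410.8800.
Complete frames: 105410.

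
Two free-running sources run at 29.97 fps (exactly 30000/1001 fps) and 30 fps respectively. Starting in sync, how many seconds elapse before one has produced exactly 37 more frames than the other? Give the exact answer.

37037/30 seconds

The gap grows by |30 − 30000/1001| = 30/1001 frames per second.
Time for a 37-frame gap: 37 ÷ (30/1001) = 37037/30 s.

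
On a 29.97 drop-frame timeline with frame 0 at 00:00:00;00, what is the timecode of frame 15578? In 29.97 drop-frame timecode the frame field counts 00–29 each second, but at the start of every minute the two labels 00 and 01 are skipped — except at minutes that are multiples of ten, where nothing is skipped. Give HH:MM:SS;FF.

00:08:39;24

Each 10-minute DF block holds 10 × 60 × 30 − 9 × 2 = 17982 frames. 15578 ÷ 17982 → 0 full blocks, remainder 15578.
Within the partial block the first minute is 1800 frames and each further minute 1798, so 8 further minute boundaries passed. Total skipped labels = 18 × 0 + 2 × 8 = 16.
Non-drop label index = 15578 + 16 = 15594; at 30 labels/s that is 00:08:39:24, i.e. DF 00:08:39;24.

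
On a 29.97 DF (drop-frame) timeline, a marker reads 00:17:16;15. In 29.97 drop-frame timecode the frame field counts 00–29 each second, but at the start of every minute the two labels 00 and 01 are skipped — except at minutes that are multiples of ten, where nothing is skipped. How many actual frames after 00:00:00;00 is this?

As if non-drop at 30 labels/s: (0 × 3600 + 17 × 60 + 16) × 30 + 15 = 31095.
Minute boundaries passed: 17; those not divisible by 10: 17 − 1 = 16; dropped labels = 2 × 16 = 32.
Actual frame index = 31095 − 32 = 31063.

31063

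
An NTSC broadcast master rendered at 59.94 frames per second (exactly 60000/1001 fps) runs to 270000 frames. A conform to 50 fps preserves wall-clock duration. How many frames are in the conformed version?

Target frames = source frames × (target rate / source rate) = 270000 × (50)/(60000/1001) = 270000 × 1001/1200 = 225225.

225225 frames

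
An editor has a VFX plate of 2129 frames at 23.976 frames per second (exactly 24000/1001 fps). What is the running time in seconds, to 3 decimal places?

88.797 seconds

Running time = 2129 × 1001/24000 = 2131129/24000 s ≈ 88.797 s.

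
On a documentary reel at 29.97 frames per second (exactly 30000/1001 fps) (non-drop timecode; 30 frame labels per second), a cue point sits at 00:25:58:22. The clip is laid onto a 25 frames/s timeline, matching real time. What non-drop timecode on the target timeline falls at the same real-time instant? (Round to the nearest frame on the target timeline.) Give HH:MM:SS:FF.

00:26:00:07

Source frame index: (0×3600 + 25×60 + 58) × 30 + 22 = 46762.
Real time: 46762 / (30000/1001) = 23404381/15000 s.
Target frame: (23404381/15000) × (25) = 23404381/600 ≈ 39007.302 → 39007.
At 25 labels/s: frame 39007 → 00:26:00:07.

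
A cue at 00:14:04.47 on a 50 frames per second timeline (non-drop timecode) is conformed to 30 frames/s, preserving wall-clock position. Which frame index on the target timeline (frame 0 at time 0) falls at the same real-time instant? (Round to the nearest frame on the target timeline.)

Source frame index: (0×3600 + 14×60 + 4) × 50 + 47 = 42247.
Real time: 42247 / (50) = 42247/50 s.
Target frame: (42247/50) × (30) = 126741/5 ≈ 25348.200 → 25348.

frame 25348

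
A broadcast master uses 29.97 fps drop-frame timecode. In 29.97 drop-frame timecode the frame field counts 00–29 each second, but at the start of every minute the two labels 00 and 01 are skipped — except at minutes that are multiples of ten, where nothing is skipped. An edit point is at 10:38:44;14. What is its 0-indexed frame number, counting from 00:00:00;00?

1148584

As if non-drop at 30 labels/s: (10 × 3600 + 38 × 60 + 44) × 30 + 14 = 1149734.
Minute boundaries passed: 638; those not divisible by 10: 638 − 63 = 575; dropped labels = 2 × 575 = 1150.
Actual frame index = 1149734 − 1150 = 1148584.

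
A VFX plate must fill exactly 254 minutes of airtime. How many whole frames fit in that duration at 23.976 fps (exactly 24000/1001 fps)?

254 min = 15240 s.
Frames = 15240 × 24000/1001 = 365760000/1001 ≈ 365394.6054.
Complete frames: 365394.

365394 frames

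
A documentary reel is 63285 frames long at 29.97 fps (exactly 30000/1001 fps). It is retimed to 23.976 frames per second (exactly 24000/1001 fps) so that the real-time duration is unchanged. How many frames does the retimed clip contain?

Target frames = source frames × (target rate / source rate) = 63285 × (24000/1001)/(30000/1001) = 63285 × 4/5 = 50628.

50628 frames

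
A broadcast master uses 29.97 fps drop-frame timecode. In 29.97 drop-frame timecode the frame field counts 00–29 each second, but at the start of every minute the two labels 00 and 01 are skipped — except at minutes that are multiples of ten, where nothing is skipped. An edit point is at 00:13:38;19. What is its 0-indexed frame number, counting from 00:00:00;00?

As if non-drop at 30 labels/s: (0 × 3600 + 13 × 60 + 38) × 30 + 19 = 24559.
Minute boundaries passed: 13; those not divisible by 10: 13 − 1 = 12; dropped labels = 2 × 12 = 24.
Actual frame index = 24559 − 24 = 24535.

24535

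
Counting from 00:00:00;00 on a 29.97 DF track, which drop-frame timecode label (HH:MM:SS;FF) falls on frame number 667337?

Each 10-minute DF block holds 10 × 60 × 30 − 9 × 2 = 17982 frames. 667337 ÷ 17982 → 37 full blocks, remainder 2003.
Within the partial block the first minute is 1800 frames and each further minute 1798, so 1 further minute boundary passed. Total skipped labels = 18 × 37 + 2 × 1 = 668.
Non-drop label index = 667337 + 668 = 668005; at 30 labels/s that is 06:11:06:25, i.e. DF 06:11:06;25.

06:11:06;25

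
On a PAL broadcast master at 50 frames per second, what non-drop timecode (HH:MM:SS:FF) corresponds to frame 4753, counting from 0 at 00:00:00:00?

4753 ÷ 50 = 95 full seconds, remainder 3 frames.
95 s = 0 h 1 min 35 s.
Timecode: 00:01:35:03.

00:01:35:03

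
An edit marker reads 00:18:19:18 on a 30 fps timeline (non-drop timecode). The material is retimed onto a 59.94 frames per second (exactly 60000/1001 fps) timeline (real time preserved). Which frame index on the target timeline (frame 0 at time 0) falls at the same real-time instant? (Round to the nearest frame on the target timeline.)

Source frame index: (0×3600 + 18×60 + 19) × 30 + 18 = 32988.
Real time: 32988 / (30) = 5498/5 s.
Target frame: (5498/5) × (60000/1001) = 65976000/1001 ≈ 65910.090 → 65910.

frame 65910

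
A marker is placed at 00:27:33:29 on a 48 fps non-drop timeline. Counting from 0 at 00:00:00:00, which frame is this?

Total seconds to the label: (0 × 3600 + 27 × 60 + 33) = 1653.
Frame index = 1653 × 48 + 29 = 79373.

79373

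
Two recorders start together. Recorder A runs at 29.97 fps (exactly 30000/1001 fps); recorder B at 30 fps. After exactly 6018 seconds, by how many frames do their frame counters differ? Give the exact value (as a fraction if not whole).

180540/1001 frames

A emits 30000/1001 × 6018 = 180540000/1001 frames; B emits 30 × 6018 = 180540.
Difference = 180540/1001 frames (≈ 180.3596); B is ahead of A.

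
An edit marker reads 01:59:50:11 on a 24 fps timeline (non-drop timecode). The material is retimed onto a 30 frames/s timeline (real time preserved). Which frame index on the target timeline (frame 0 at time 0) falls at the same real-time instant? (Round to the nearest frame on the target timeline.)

frame 215714

Source frame index: (1×3600 + 59×60 + 50) × 24 + 11 = 172571.
Real time: 172571 / (24) = 172571/24 s.
Target frame: (172571/24) × (30) = 862855/4 ≈ 215713.750 → 215714.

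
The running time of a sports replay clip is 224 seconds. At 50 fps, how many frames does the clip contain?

Frames = 224 × 50 = 11200.

11200 frames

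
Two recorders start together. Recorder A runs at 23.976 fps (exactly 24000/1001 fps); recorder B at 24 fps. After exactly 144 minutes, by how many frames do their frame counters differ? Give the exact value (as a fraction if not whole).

207360/1001 frames

144 min = 8640 s.
A emits 24000/1001 × 8640 = 207360000/1001 frames; B emits 24 × 8640 = 207360.
Difference = 207360/1001 frames (≈ 207.1528); B is ahead of A.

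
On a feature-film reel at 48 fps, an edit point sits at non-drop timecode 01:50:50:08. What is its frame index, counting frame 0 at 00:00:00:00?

Total seconds to the label: (1 × 3600 + 50 × 60 + 50) = 6650.
Frame index = 6650 × 48 + 8 = 319208.

frame 319208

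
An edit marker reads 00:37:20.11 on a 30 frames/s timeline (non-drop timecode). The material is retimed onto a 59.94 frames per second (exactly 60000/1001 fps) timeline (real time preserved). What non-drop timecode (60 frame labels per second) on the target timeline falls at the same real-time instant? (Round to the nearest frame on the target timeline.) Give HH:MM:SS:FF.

Source frame index: (0×3600 + 37×60 + 20) × 30 + 11 = 67211.
Real time: 67211 / (30) = 67211/30 s.
Target frame: (67211/30) × (60000/1001) = 134422000/1001 ≈ 134287.712 → 134288.
At 60 labels/s: frame 134288 → 00:37:18:08.

00:37:18:08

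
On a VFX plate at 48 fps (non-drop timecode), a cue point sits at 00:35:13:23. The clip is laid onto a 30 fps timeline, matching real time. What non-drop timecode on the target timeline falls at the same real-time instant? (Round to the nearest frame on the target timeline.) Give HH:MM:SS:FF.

00:35:13:14

Source frame index: (0×3600 + 35×60 + 13) × 48 + 23 = 101447.
Real time: 101447 / (48) = 101447/48 s.
Target frame: (101447/48) × (30) = 507235/8 ≈ 63404.375 → 63404.
At 30 labels/s: frame 63404 → 00:35:13:14.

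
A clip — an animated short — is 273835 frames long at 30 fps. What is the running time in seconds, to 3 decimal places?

9127.833 seconds

Running time = 273835 × 1/30 = 54767/6 s ≈ 9127.833 s.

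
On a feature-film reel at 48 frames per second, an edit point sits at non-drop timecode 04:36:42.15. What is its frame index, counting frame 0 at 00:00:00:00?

Total seconds to the label: (4 × 3600 + 36 × 60 + 42) = 16602.
Frame index = 16602 × 48 + 15 = 796911.

frame 796911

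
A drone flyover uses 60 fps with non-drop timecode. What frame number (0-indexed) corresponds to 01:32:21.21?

Total seconds to the label: (1 × 3600 + 32 × 60 + 21) = 5541.
Frame index = 5541 × 60 + 21 = 332481.

frame 332481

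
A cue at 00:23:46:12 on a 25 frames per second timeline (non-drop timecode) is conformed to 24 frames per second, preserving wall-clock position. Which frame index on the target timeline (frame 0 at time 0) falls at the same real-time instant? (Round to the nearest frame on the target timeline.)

frame 34236

Source frame index: (0×3600 + 23×60 + 46) × 25 + 12 = 35662.
Real time: 35662 / (25) = 35662/25 s.
Target frame: (35662/25) × (24) = 855888/25 ≈ 34235.520 → 34236.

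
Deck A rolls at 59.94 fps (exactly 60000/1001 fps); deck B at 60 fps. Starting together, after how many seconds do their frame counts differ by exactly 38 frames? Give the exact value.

19019/30 seconds

The gap grows by |60 − 60000/1001| = 60/1001 frames per second.
Time for a 38-frame gap: 38 ÷ (60/1001) = 19019/30 s.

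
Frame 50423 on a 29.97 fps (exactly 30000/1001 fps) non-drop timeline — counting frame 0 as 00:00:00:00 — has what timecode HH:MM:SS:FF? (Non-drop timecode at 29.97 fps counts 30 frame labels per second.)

50423 ÷ 30 = 1680 full seconds, remainder 23 frames.
1680 s = 0 h 28 min 0 s.
Timecode: 00:28:00:23.

00:28:00:23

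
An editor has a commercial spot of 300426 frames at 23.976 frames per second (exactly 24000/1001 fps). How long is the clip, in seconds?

12530.26775 seconds

Running time = 300426 / (24000/1001) = 12530.26775 s.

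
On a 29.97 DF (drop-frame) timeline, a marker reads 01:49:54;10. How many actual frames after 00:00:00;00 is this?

Complete 10-minute blocks: 10, each 17982 frames → 179820.
Remaining 9 whole minutes in the current block: 1800 + 8 × 1798 = 16184 frames.
Within the current minute: 54 × 30 + 10 − 2 = 1628 (labels ;00/;01 skipped at this minute). Total = 179820 + 16184 + 1628 = 197632.

197632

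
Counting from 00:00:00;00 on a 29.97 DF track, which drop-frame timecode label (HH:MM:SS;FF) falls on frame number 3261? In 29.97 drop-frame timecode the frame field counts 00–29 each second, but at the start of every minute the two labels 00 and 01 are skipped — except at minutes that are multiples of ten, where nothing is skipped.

00:01:48;23

Ten DF minutes hold 17982 frames, so frame 3261 lies in block 0 (frames 0–17981) with 3261 frames into that block.
The block's first minute is 1800 frames and the rest 1798 each; 3261 frames reaches minute 1, so 0 × 18 + 1 × 2 = 2 labels have been skipped so far.
Adding those back, label number 3261 + 2 = 3263 at 30 labels/s is 108 s + 23 f = 0 h 1 min 48 s frame 23, i.e. 00:01:48;23.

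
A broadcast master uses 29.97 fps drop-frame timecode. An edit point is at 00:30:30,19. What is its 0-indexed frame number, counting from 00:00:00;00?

Complete 10-minute blocks: 3, each 17982 frames → 53946.
Remaining 0 whole minutes in the current block: 0 frames.
Within the current minute: 30 × 30 + 19 = 919. Total = 53946 + 0 + 919 = 54865.

54865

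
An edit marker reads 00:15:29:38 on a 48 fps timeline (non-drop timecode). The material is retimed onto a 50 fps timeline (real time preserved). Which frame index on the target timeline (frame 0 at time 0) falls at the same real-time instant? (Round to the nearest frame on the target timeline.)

frame 46490

Source frame index: (0×3600 + 15×60 + 29) × 48 + 38 = 44630.
Real time: 44630 / (48) = 22315/24 s.
Target frame: (22315/24) × (50) = 557875/12 ≈ 46489.583 → 46490.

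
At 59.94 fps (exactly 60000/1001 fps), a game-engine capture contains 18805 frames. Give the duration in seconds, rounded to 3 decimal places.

313.730 seconds

Running time = 18805 × 1001/60000 = 3764761/12000 s ≈ 313.730 s.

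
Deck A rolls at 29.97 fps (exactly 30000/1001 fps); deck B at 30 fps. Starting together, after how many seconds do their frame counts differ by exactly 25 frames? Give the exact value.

5005/6 seconds

The gap grows by |30 − 30000/1001| = 30/1001 frames per second.
Time for a 25-frame gap: 25 ÷ (30/1001) = 5005/6 s.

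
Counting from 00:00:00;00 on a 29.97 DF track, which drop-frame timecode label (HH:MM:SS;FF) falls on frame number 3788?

00:02:06;12

Each 10-minute DF block holds 10 × 60 × 30 − 9 × 2 = 17982 frames. 3788 ÷ 17982 → 0 full blocks, remainder 3788.
Within the partial block the first minute is 1800 frames and each further minute 1798, so 2 further minute boundaries passed. Total skipped labels = 18 × 0 + 2 × 2 = 4.
Non-drop label index = 3788 + 4 = 3792; at 30 labels/s that is 00:02:06:12, i.e. DF 00:02:06;12.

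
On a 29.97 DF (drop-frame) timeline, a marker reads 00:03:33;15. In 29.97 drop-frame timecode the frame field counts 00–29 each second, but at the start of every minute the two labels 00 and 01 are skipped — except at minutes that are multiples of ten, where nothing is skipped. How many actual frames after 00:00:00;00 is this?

Complete 10-minute blocks: 0, each 17982 frames → 0.
Remaining 3 whole minutes in the current block: 1800 + 2 × 1798 = 5396 frames.
Within the current minute: 33 × 30 + 15 − 2 = 1003 (labels ;00/;01 skipped at this minute). Total = 0 + 5396 + 1003 = 6399.

6399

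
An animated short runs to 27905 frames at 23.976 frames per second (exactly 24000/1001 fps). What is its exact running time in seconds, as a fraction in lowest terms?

Running time = 27905 ÷ (24000/1001) = 27905 × 1001/24000 = 5586581/4800 s.

5586581/4800 seconds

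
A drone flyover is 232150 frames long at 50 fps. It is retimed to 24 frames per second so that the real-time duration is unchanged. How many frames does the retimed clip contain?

Target frames = source frames × (target rate / source rate) = 232150 × (24)/(50) = 232150 × 12/25 = 111432.

111432 frames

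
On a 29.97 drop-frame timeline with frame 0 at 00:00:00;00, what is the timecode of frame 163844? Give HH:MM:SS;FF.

01:31:06;28

Each 10-minute DF block holds 10 × 60 × 30 − 9 × 2 = 17982 frames. 163844 ÷ 17982 → 9 full blocks, remainder 2006.
Within the partial block the first minute is 1800 frames and each further minute 1798, so 1 further minute boundary passed. Total skipped labels = 18 × 9 + 2 × 1 = 164.
Non-drop label index = 163844 + 164 = 164008; at 30 labels/s that is 01:31:06:28, i.e. DF 01:31:06;28.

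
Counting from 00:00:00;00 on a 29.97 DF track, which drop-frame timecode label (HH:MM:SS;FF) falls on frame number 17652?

Ten DF minutes hold 17982 frames, so frame 17652 lies in block 0 (frames 0–17981) with 17652 frames into that block.
The block's first minute is 1800 frames and the rest 1798 each; 17652 frames reaches minute 9, so 0 × 18 + 9 × 2 = 18 labels have been skipped so far.
Adding those back, label number 17652 + 18 = 17670 at 30 labels/s is 589 s + 0 f = 0 h 9 min 49 s frame 0, i.e. 00:09:49;00.

00:09:49;00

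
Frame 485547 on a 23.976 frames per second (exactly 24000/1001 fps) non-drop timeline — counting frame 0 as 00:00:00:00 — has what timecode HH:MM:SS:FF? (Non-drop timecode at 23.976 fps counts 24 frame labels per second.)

485547 ÷ 24 = 20231 full seconds, remainder 3 frames.
20231 s = 5 h 37 min 11 s.
Timecode: 05:37:11:03.

05:37:11:03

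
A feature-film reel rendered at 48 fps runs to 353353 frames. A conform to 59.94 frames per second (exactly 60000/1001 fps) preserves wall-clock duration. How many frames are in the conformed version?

Target frames = source frames × (target rate / source rate) = 353353 × (60000/1001)/(48) = 353353 × 1250/1001 = 441250.

441250 frames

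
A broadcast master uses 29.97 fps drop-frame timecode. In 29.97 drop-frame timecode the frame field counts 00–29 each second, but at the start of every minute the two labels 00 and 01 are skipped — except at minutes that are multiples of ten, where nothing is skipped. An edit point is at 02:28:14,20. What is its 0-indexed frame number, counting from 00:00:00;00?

266572

Complete 10-minute blocks: 14, each 17982 frames → 251748.
Remaining 8 whole minutes in the current block: 1800 + 7 × 1798 = 14386 frames.
Within the current minute: 14 × 30 + 20 − 2 = 438 (labels ;00/;01 skipped at this minute). Total = 251748 + 14386 + 438 = 266572.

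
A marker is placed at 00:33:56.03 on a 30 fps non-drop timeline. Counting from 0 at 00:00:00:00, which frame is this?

Total seconds to the label: (0 × 3600 + 33 × 60 + 56) = 2036.
Frame index = 2036 × 30 + 3 = 61083.

61083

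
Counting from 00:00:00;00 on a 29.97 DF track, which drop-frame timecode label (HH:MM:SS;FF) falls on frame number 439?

00:00:14;19

Ten DF minutes hold 17982 frames, so frame 439 lies in block 0 (frames 0–17981) with 439 frames into that block.
The block's first minute is 1800 frames and the rest 1798 each; 439 frames reaches minute 0, so 0 × 18 + 0 × 2 = 0 labels have been skipped so far.
Adding those back, label number 439 + 0 = 439 at 30 labels/s is 14 s + 19 f = 0 h 0 min 14 s frame 19, i.e. 00:00:14;19.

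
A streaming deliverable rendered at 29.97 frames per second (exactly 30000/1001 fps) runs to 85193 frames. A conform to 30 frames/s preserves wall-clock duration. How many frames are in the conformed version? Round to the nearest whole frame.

85278 frames

Frames at target rate = 85193 × (30) / (30000/1001) = 85278193/1000 ≈ 85278.193.
Nearest whole frame: 85278.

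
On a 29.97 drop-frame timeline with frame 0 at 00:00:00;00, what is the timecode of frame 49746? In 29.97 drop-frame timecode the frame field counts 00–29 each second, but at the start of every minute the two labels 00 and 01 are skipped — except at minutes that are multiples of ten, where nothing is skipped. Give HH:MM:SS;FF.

00:27:39;26

Each 10-minute DF block holds 10 × 60 × 30 − 9 × 2 = 17982 frames. 49746 ÷ 17982 → 2 full blocks, remainder 13782.
Within the partial block the first minute is 1800 frames and each further minute 1798, so 7 further minute boundaries passed. Total skipped labels = 18 × 2 + 2 × 7 = 50.
Non-drop label index = 49746 + 50 = 49796; at 30 labels/s that is 00:27:39:26, i.e. DF 00:27:39;26.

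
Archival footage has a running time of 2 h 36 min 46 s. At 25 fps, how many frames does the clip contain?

2 h 36 min 46 s = 9406 s.
Frames = 9406 × 25 = 235150.

235150 frames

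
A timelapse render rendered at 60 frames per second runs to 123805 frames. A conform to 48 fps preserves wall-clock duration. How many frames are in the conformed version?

99044 frames

Target frames = source frames × (target rate / source rate) = 123805 × (48)/(60) = 123805 × 4/5 = 99044.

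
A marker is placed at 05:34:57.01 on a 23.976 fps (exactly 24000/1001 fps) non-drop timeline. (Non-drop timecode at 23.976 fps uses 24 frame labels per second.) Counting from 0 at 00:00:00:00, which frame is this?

Total seconds to the label: (5 × 3600 + 34 × 60 + 57) = 20097.
Frame index = 20097 × 24 + 1 = 482329.

482329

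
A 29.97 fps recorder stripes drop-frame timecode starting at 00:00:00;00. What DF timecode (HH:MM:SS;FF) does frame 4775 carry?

Ten DF minutes hold 17982 frames, so frame 4775 lies in block 0 (frames 0–17981) with 4775 frames into that block.
The block's first minute is 1800 frames and the rest 1798 each; 4775 frames reaches minute 2, so 0 × 18 + 2 × 2 = 4 labels have been skipped so far.
Adding those back, label number 4775 + 4 = 4779 at 30 labels/s is 159 s + 9 f = 0 h 2 min 39 s frame 9, i.e. 00:02:39;09.

00:02:39;09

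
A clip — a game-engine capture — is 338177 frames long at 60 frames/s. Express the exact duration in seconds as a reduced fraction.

Running time = 338177 ÷ (60) = 338177 × 1/60 = 338177/60 s.

338177/60 seconds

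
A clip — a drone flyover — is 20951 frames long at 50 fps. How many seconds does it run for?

419.02 seconds

Running time = 20951 / (50) = 419.02 s.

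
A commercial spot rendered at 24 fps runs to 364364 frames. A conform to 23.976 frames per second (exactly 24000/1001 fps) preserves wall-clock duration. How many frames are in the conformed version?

Target frames = source frames × (target rate / source rate) = 364364 × (24000/1001)/(24) = 364364 × 1000/1001 = 364000.

364000 frames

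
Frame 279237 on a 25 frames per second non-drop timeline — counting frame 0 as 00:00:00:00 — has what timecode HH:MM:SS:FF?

03:06:09:12

279237 ÷ 25 = 11169 full seconds, remainder 12 frames.
11169 s = 3 h 6 min 9 s.
Timecode: 03:06:09:12.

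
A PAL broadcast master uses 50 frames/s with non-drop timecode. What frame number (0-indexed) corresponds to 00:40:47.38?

Total seconds to the label: (0 × 3600 + 40 × 60 + 47) = 2447.
Frame index = 2447 × 50 + 38 = 122388.

frame 122388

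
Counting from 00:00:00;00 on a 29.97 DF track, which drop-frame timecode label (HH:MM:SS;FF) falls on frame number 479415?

04:26:36;15

Each 10-minute DF block holds 10 × 60 × 30 − 9 × 2 = 17982 frames. 479415 ÷ 17982 → 26 full blocks, remainder 11883.
Within the partial block the first minute is 1800 frames and each further minute 1798, so 6 further minute boundaries passed. Total skipped labels = 18 × 26 + 2 × 6 = 480.
Non-drop label index = 479415 + 480 = 479895; at 30 labels/s that is 04:26:36:15, i.e. DF 04:26:36;15.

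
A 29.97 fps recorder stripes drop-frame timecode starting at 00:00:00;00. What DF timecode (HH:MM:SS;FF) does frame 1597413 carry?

Each 10-minute DF block holds 10 × 60 × 30 − 9 × 2 = 17982 frames. 1597413 ÷ 17982 → 88 full blocks, remainder 14997.
Within the partial block the first minute is 1800 frames and each further minute 1798, so 8 further minute boundaries passed. Total skipped labels = 18 × 88 + 2 × 8 = 1600.
Non-drop label index = 1597413 + 1600 = 1599013; at 30 labels/s that is 14:48:20:13, i.e. DF 14:48:20;13.

14:48:20;13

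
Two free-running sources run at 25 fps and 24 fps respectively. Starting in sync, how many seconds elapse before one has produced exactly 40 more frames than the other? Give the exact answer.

The gap grows by |24 − 25| = 1 frame per second.
Time for a 40-frame gap: 40 ÷ (1) = 40 s.

40 seconds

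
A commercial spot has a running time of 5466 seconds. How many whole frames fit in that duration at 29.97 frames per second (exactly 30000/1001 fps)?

Frames = 5466 × 30000/1001 = 163980000/1001 ≈ 163816.1838.
Complete frames: 163816.

163816 frames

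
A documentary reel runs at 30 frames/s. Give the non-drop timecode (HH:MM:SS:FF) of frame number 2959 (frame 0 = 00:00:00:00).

2959 ÷ 30 = 98 full seconds, remainder 19 frames.
98 s = 0 h 1 min 38 s.
Timecode: 00:01:38:19.

00:01:38:19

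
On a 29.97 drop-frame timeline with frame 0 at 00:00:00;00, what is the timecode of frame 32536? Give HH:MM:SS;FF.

00:18:05;20

Each 10-minute DF block holds 10 × 60 × 30 − 9 × 2 = 17982 frames. 32536 ÷ 17982 → 1 full block, remainder 14554.
Within the partial block the first minute is 1800 frames and each further minute 1798, so 8 further minute boundaries passed. Total skipped labels = 18 × 1 + 2 × 8 = 34.
Non-drop label index = 32536 + 34 = 32570; at 30 labels/s that is 00:18:05:20, i.e. DF 00:18:05;20.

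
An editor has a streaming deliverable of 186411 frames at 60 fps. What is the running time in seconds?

3106.85 seconds

Running time = 186411 / (60) = 3106.85 s.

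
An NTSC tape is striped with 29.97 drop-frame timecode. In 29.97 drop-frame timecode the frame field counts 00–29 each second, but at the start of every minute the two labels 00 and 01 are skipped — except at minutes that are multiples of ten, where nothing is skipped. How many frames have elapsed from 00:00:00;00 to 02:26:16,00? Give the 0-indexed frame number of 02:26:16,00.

263016

As if non-drop at 30 labels/s: (2 × 3600 + 26 × 60 + 16) × 30 + 0 = 263280.
Minute boundaries passed: 146; those not divisible by 10: 146 − 14 = 132; dropped labels = 2 × 132 = 264.
Actual frame index = 263280 − 264 = 263016.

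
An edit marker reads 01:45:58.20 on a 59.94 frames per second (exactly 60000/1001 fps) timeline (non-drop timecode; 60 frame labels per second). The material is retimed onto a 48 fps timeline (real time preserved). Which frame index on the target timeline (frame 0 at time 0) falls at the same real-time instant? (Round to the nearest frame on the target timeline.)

Source frame index: (1×3600 + 45×60 + 58) × 60 + 20 = 381500.
Real time: 381500 / (60000/1001) = 763763/120 s.
Target frame: (763763/120) × (48) = 1527526/5 ≈ 305505.200 → 305505.

frame 305505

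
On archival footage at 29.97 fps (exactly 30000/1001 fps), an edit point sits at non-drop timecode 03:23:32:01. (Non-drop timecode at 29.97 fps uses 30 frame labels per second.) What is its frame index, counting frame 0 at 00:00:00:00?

Total seconds to the label: (3 × 3600 + 23 × 60 + 32) = 12212.
Frame index = 12212 × 30 + 1 = 366361.

frame 366361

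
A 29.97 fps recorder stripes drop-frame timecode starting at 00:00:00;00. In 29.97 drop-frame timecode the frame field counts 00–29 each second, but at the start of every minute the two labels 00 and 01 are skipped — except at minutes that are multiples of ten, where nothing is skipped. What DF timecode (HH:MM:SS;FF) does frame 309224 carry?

Each 10-minute DF block holds 10 × 60 × 30 − 9 × 2 = 17982 frames. 309224 ÷ 17982 → 17 full blocks, remainder 3530.
Within the partial block the first minute is 1800 frames and each further minute 1798, so 1 further minute boundary passed. Total skipped labels = 18 × 17 + 2 × 1 = 308.
Non-drop label index = 309224 + 308 = 309532; at 30 labels/s that is 02:51:57:22, i.e. DF 02:51:57;22.

02:51:57;22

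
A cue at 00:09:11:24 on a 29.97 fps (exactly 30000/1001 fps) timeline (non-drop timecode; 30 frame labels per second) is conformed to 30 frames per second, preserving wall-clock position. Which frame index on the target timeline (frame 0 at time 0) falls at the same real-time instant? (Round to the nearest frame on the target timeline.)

frame 16571

Source frame index: (0×3600 + 9×60 + 11) × 30 + 24 = 16554.
Real time: 16554 / (30000/1001) = 2761759/5000 s.
Target frame: (2761759/5000) × (30) = 8285277/500 ≈ 16570.554 → 16571.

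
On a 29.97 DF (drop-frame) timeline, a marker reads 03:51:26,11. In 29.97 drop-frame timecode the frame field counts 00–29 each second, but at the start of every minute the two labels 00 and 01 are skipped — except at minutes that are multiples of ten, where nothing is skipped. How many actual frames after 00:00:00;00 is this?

416175

As if non-drop at 30 labels/s: (3 × 3600 + 51 × 60 + 26) × 30 + 11 = 416591.
Minute boundaries passed: 231; those not divisible by 10: 231 − 23 = 208; dropped labels = 2 × 208 = 416.
Actual frame index = 416591 − 416 = 416175.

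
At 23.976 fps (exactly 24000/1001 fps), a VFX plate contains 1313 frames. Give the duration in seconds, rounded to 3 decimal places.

Running time = 1313 × 1001/24000 = 1314313/24000 s ≈ 54.763 s.

54.763 seconds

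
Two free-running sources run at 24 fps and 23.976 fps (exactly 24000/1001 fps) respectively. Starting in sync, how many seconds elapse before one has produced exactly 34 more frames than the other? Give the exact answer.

The gap grows by |24000/1001 − 24| = 24/1001 frames per second.
Time for a 34-frame gap: 34 ÷ (24/1001) = 17017/12 s.

17017/12 seconds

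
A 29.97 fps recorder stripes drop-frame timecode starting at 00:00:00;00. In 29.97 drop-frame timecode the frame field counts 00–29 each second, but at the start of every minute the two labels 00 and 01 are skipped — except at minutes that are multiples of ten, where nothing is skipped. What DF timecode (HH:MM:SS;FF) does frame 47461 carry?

00:26:23;19

Ten DF minutes hold 17982 frames, so frame 47461 lies in block 2 (frames 35964–53945) with 11497 frames into that block.
The block's first minute is 1800 frames and the rest 1798 each; 11497 frames reaches minute 6, so 2 × 18 + 6 × 2 = 48 labels have been skipped so far.
Adding those back, label number 47461 + 48 = 47509 at 30 labels/s is 1583 s + 19 f = 0 h 26 min 23 s frame 19, i.e. 00:26:23;19.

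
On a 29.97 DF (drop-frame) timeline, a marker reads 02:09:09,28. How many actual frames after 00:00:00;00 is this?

As if non-drop at 30 labels/s: (2 × 3600 + 9 × 60 + 9) × 30 + 28 = 232498.
Minute boundaries passed: 129; those not divisible by 10: 129 − 12 = 117; dropped labels = 2 × 117 = 234.
Actual frame index = 232498 − 234 = 232264.

232264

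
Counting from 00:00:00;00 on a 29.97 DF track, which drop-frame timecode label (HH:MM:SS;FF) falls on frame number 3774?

Each 10-minute DF block holds 10 × 60 × 30 − 9 × 2 = 17982 frames. 3774 ÷ 17982 → 0 full blocks, remainder 3774.
Within the partial block the first minute is 1800 frames and each further minute 1798, so 2 further minute boundaries passed. Total skipped labels = 18 × 0 + 2 × 2 = 4.
Non-drop label index = 3774 + 4 = 3778; at 30 labels/s that is 00:02:05:28, i.e. DF 00:02:05;28.

00:02:05;28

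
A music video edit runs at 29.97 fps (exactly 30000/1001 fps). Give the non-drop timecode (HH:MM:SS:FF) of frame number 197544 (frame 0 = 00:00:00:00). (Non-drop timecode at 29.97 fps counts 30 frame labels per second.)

01:49:44:24

197544 ÷ 30 = 6584 full seconds, remainder 24 frames.
6584 s = 1 h 49 min 44 s.
Timecode: 01:49:44:24.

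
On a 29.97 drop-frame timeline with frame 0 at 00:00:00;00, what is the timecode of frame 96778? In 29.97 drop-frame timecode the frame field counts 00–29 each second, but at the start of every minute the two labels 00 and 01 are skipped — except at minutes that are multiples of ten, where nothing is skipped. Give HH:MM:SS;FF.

Each 10-minute DF block holds 10 × 60 × 30 − 9 × 2 = 17982 frames. 96778 ÷ 17982 → 5 full blocks, remainder 6868.
Within the partial block the first minute is 1800 frames and each further minute 1798, so 3 further minute boundaries passed. Total skipped labels = 18 × 5 + 2 × 3 = 96.
Non-drop label index = 96778 + 96 = 96874; at 30 labels/s that is 00:53:49:04, i.e. DF 00:53:49;04.

00:53:49;04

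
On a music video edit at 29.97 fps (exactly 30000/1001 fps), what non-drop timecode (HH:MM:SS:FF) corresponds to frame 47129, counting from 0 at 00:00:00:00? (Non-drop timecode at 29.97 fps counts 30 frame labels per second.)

47129 ÷ 30 = 1570 full seconds, remainder 29 frames.
1570 s = 0 h 26 min 10 s.
Timecode: 00:26:10:29.

00:26:10:29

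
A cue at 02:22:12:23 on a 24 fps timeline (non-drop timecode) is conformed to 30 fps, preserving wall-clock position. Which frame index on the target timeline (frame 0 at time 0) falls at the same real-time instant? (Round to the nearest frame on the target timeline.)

Source frame index: (2×3600 + 22×60 + 12) × 24 + 23 = 204791.
Real time: 204791 / (24) = 204791/24 s.
Target frame: (204791/24) × (30) = 1023955/4 ≈ 255988.750 → 255989.

frame 255989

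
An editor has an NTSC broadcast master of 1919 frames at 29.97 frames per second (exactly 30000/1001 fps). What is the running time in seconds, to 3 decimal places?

64.031 seconds

Running time = 1919 × 1001/30000 = 1920919/30000 s ≈ 64.031 s.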